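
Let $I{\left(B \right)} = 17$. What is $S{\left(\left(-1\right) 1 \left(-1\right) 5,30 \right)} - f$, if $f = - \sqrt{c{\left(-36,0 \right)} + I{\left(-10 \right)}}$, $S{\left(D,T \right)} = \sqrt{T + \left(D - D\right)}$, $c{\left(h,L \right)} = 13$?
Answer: $2 \sqrt{30} \approx 10.954$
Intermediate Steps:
$S{\left(D,T \right)} = \sqrt{T}$ ($S{\left(D,T \right)} = \sqrt{T + 0} = \sqrt{T}$)
$f = - \sqrt{30}$ ($f = - \sqrt{13 + 17} = - \sqrt{30} \approx -5.4772$)
$S{\left(\left(-1\right) 1 \left(-1\right) 5,30 \right)} - f = \sqrt{30} - - \sqrt{30} = \sqrt{30} + \sqrt{30} = 2 \sqrt{30}$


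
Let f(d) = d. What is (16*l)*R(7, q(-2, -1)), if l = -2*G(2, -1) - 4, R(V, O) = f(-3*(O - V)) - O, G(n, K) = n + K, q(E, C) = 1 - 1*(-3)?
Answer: -480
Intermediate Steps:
q(E, C) = 4 (q(E, C) = 1 + 3 = 4)
G(n, K) = K + n
R(V, O) = -4*O + 3*V (R(V, O) = -3*(O - V) - O = (-3*O + 3*V) - O = -4*O + 3*V)
l = -6 (l = -2*(-1 + 2) - 4 = -2*1 - 4 = -2 - 4 = -6)
(16*l)*R(7, q(-2, -1)) = (16*(-6))*(-4*4 + 3*7) = -96*(-16 + 21) = -96*5 = -480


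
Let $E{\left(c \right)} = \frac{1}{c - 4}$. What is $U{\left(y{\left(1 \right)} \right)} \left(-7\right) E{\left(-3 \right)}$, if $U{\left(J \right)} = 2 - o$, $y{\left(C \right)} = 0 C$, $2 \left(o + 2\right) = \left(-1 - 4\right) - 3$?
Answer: $8$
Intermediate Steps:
$o = -6$ ($o = -2 + \frac{\left(-1 - 4\right) - 3}{2} = -2 + \frac{-5 - 3}{2} = -2 + \frac{1}{2} \left(-8\right) = -2 - 4 = -6$)
$E{\left(c \right)} = \frac{1}{-4 + c}$
$y{\left(C \right)} = 0$
$U{\left(J \right)} = 8$ ($U{\left(J \right)} = 2 - -6 = 2 + 6 = 8$)
$U{\left(y{\left(1 \right)} \right)} \left(-7\right) E{\left(-3 \right)} = \frac{8 \left(-7\right)}{-4 - 3} = - \frac{56}{-7} = \left(-56\right) \left(- \frac{1}{7}\right) = 8$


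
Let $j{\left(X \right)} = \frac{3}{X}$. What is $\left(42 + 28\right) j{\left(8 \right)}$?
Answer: $\frac{105}{4} \approx 26.25$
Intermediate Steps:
$\left(42 + 28\right) j{\left(8 \right)} = \left(42 + 28\right) \frac{3}{8} = 70 \cdot 3 \cdot \frac{1}{8} = 70 \cdot \frac{3}{8} = \frac{105}{4}$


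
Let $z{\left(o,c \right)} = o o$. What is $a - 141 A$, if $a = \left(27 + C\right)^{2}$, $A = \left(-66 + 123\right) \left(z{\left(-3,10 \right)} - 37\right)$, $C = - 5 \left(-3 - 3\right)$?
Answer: $228285$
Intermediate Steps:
$C = 30$ ($C = \left(-5\right) \left(-6\right) = 30$)
$z{\left(o,c \right)} = o^{2}$
$A = -1596$ ($A = \left(-66 + 123\right) \left(\left(-3\right)^{2} - 37\right) = 57 \left(9 - 37\right) = 57 \left(-28\right) = -1596$)
$a = 3249$ ($a = \left(27 + 30\right)^{2} = 57^{2} = 3249$)
$a - 141 A = 3249 - -225036 = 3249 + 225036 = 228285$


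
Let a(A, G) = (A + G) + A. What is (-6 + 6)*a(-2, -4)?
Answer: 0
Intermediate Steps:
a(A, G) = G + 2*A
(-6 + 6)*a(-2, -4) = (-6 + 6)*(-4 + 2*(-2)) = 0*(-4 - 4) = 0*(-8) = 0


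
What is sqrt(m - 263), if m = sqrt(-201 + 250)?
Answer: 16*I ≈ 16.0*I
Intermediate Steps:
m = 7 (m = sqrt(49) = 7)
sqrt(m - 263) = sqrt(7 - 263) = sqrt(-256) = 16*I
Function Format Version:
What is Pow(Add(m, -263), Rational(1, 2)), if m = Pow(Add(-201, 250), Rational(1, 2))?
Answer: Mul(16, I) ≈ Mul(16.000, I)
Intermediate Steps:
m = 7 (m = Pow(49, Rational(1, 2)) = 7)
Pow(Add(m, -263), Rational(1, 2)) = Pow(Add(7, -263), Rational(1, 2)) = Pow(-256, Rational(1, 2)) = Mul(16, I)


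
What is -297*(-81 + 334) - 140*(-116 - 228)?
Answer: -26981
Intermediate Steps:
-297*(-81 + 334) - 140*(-116 - 228) = -297*253 - 140*(-344) = -75141 + 48160 = -26981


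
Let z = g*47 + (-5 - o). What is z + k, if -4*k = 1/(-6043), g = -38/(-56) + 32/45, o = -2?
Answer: 237239273/3807090 ≈ 62.315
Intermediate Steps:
g = 1751/1260 (g = -38*(-1/56) + 32*(1/45) = 19/28 + 32/45 = 1751/1260 ≈ 1.3897)
k = 1/24172 (k = -¼/(-6043) = -¼*(-1/6043) = 1/24172 ≈ 4.1370e-5)
z = 78517/1260 (z = (1751/1260)*47 + (-5 - 1*(-2)) = 82297/1260 + (-5 + 2) = 82297/1260 - 3 = 78517/1260 ≈ 62.315)
z + k = 78517/1260 + 1/24172 = 237239273/3807090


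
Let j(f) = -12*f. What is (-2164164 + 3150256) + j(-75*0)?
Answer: 986092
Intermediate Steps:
(-2164164 + 3150256) + j(-75*0) = (-2164164 + 3150256) - (-900)*0 = 986092 - 12*0 = 986092 + 0 = 986092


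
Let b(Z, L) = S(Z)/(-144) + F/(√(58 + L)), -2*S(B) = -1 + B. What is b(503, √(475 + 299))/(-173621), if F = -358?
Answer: -251/25001424 + 358/(173621*√(58 + 3*√86)) ≈ 0.00021254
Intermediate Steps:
S(B) = ½ - B/2 (S(B) = -(-1 + B)/2 = ½ - B/2)
b(Z, L) = -1/288 - 358/√(58 + L) + Z/288 (b(Z, L) = (½ - Z/2)/(-144) - 358/√(58 + L) = (½ - Z/2)*(-1/144) - 358/√(58 + L) = (-1/288 + Z/288) - 358/√(58 + L) = -1/288 - 358/√(58 + L) + Z/288)
b(503, √(475 + 299))/(-173621) = (-1/288 - 358/√(58 + √(475 + 299)) + (1/288)*503)/(-173621) = (-1/288 - 358/√(58 + √774) + 503/288)*(-1/173621) = (-1/288 - 358/√(58 + 3*√86) + 503/288)*(-1/173621) = (251/144 - 358/√(58 + 3*√86))*(-1/173621) = -251/25001424 + 358/(173621*√(58 + 3*√86))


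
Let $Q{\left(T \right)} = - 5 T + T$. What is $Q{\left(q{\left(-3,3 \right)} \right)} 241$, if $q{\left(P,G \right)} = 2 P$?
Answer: $5784$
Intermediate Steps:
$Q{\left(T \right)} = - 4 T$
$Q{\left(q{\left(-3,3 \right)} \right)} 241 = - 4 \cdot 2 \left(-3\right) 241 = \left(-4\right) \left(-6\right) 241 = 24 \cdot 241 = 5784$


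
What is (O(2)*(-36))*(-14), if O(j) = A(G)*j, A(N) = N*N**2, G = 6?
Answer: 217728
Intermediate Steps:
A(N) = N**3
O(j) = 216*j (O(j) = 6**3*j = 216*j)
(O(2)*(-36))*(-14) = ((216*2)*(-36))*(-14) = (432*(-36))*(-14) = -15552*(-14) = 217728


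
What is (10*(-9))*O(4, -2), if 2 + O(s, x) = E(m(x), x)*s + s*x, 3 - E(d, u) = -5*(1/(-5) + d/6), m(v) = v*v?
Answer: -1020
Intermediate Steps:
m(v) = v²
E(d, u) = 2 + 5*d/6 (E(d, u) = 3 - (-5)*(1/(-5) + d/6) = 3 - (-5)*(1*(-⅕) + d*(⅙)) = 3 - (-5)*(-⅕ + d/6) = 3 - (1 - 5*d/6) = 3 + (-1 + 5*d/6) = 2 + 5*d/6)
O(s, x) = -2 + s*x + s*(2 + 5*x²/6) (O(s, x) = -2 + ((2 + 5*x²/6)*s + s*x) = -2 + (s*(2 + 5*x²/6) + s*x) = -2 + (s*x + s*(2 + 5*x²/6)) = -2 + s*x + s*(2 + 5*x²/6))
(10*(-9))*O(4, -2) = (10*(-9))*(-2 + 4*(-2) + (⅙)*4*(12 + 5*(-2)²)) = -90*(-2 - 8 + (⅙)*4*(12 + 5*4)) = -90*(-2 - 8 + (⅙)*4*(12 + 20)) = -90*(-2 - 8 + (⅙)*4*32) = -90*(-2 - 8 + 64/3) = -90*34/3 = -1020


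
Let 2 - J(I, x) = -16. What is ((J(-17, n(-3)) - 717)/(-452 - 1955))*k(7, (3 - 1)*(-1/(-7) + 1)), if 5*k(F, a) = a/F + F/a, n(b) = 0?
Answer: 1857243/9435440 ≈ 0.19684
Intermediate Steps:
J(I, x) = 18 (J(I, x) = 2 - 1*(-16) = 2 + 16 = 18)
k(F, a) = F/(5*a) + a/(5*F) (k(F, a) = (a/F + F/a)/5 = (F/a + a/F)/5 = F/(5*a) + a/(5*F))
((J(-17, n(-3)) - 717)/(-452 - 1955))*k(7, (3 - 1)*(-1/(-7) + 1)) = ((18 - 717)/(-452 - 1955))*((1/5)*7/((3 - 1)*(-1/(-7) + 1)) + (1/5)*((3 - 1)*(-1/(-7) + 1))/7) = (-699/(-2407))*((1/5)*7/(2*(-1*(-1/7) + 1)) + (1/5)*(2*(-1*(-1/7) + 1))*(1/7)) = (-699*(-1/2407))*((1/5)*7/(2*(1/7 + 1)) + (1/5)*(2*(1/7 + 1))*(1/7)) = 699*((1/5)*7/(2*(8/7)) + (1/5)*(2*(8/7))*(1/7))/2407 = 699*((1/5)*7/(16/7) + (1/5)*(16/7)*(1/7))/2407 = 699*((1/5)*7*(7/16) + 16/245)/2407 = 699*(49/80 + 16/245)/2407 = (699/2407)*(2657/3920) = 1857243/9435440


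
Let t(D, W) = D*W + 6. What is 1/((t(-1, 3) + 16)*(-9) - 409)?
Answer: -1/580 ≈ -0.0017241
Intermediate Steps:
t(D, W) = 6 + D*W
1/((t(-1, 3) + 16)*(-9) - 409) = 1/(((6 - 1*3) + 16)*(-9) - 409) = 1/(((6 - 3) + 16)*(-9) - 409) = 1/((3 + 16)*(-9) - 409) = 1/(19*(-9) - 409) = 1/(-171 - 409) = 1/(-580) = -1/580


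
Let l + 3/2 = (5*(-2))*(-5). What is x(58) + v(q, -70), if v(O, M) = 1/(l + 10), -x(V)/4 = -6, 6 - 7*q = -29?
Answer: 2810/117 ≈ 24.017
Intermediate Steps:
q = 5 (q = 6/7 - ⅐*(-29) = 6/7 + 29/7 = 5)
x(V) = 24 (x(V) = -4*(-6) = 24)
l = 97/2 (l = -3/2 + (5*(-2))*(-5) = -3/2 - 10*(-5) = -3/2 + 50 = 97/2 ≈ 48.500)
v(O, M) = 2/117 (v(O, M) = 1/(97/2 + 10) = 1/(117/2) = 2/117)
x(58) + v(q, -70) = 24 + 2/117 = 2810/117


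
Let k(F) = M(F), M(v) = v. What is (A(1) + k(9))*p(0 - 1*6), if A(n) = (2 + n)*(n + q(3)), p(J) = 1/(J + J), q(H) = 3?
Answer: -7/4 ≈ -1.7500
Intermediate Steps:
k(F) = F
p(J) = 1/(2*J)
A(n) = (2 + n)*(3 + n) (A(n) = (2 + n)*(n + 3) = (2 + n)*(3 + n))
(A(1) + k(9))*p(0 - 1*6) = ((6 + 1² + 5*1) + 9)*(1/(2*(0 - 1*6))) = ((6 + 1 + 5) + 9)*(1/(2*(0 - 6))) = (12 + 9)*((½)/(-6)) = 21*((½)*(-⅙)) = 21*(-1/12) = -7/4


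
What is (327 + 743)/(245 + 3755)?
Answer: 107/400 ≈ 0.26750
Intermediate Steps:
(327 + 743)/(245 + 3755) = 1070/4000 = 1070*(1/4000) = 107/400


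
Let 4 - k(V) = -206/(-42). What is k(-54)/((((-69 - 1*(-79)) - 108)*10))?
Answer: 19/20580 ≈ 0.00092323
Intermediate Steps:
k(V) = -19/21 (k(V) = 4 - (-206)/(-42) = 4 - (-206)*(-1)/42 = 4 - 1*103/21 = 4 - 103/21 = -19/21)
k(-54)/((((-69 - 1*(-79)) - 108)*10)) = -19*1/(10*((-69 - 1*(-79)) - 108))/21 = -19*1/(10*((-69 + 79) - 108))/21 = -19*1/(10*(10 - 108))/21 = -19/(21*((-98*10))) = -19/21/(-980) = -19/21*(-1/980) = 19/20580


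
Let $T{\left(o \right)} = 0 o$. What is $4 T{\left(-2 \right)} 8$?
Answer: $0$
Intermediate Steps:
$T{\left(o \right)} = 0$
$4 T{\left(-2 \right)} 8 = 4 \cdot 0 \cdot 8 = 0 \cdot 8 = 0$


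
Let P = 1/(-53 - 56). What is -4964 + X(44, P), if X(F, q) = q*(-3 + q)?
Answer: -58976956/11881 ≈ -4964.0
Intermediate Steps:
P = -1/109 (P = 1/(-109) = -1/109 ≈ -0.0091743)
-4964 + X(44, P) = -4964 - (-3 - 1/109)/109 = -4964 - 1/109*(-328/109) = -4964 + 328/11881 = -58976956/11881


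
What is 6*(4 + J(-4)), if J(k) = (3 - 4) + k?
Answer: -6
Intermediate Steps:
J(k) = -1 + k
6*(4 + J(-4)) = 6*(4 + (-1 - 4)) = 6*(4 - 5) = 6*(-1) = -6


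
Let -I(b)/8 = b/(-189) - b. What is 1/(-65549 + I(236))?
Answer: -189/12030041 ≈ -1.5711e-5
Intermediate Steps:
I(b) = 1520*b/189 (I(b) = -8*(b/(-189) - b) = -8*(b*(-1/189) - b) = -8*(-b/189 - b) = -(-1520)*b/189 = 1520*b/189)
1/(-65549 + I(236)) = 1/(-65549 + (1520/189)*236) = 1/(-65549 + 358720/189) = 1/(-12030041/189) = -189/12030041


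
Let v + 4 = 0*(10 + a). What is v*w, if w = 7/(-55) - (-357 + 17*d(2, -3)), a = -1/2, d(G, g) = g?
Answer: -89732/55 ≈ -1631.5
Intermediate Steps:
a = -½ (a = -1*½ = -½ ≈ -0.50000)
w = 22433/55 (w = 7/(-55) - 17/(1/(-3 - 21)) = 7*(-1/55) - 17/(1/(-24)) = -7/55 - 17/(-1/24) = -7/55 - 17*(-24) = -7/55 + 408 = 22433/55 ≈ 407.87)
v = -4 (v = -4 + 0*(10 - ½) = -4 + 0*(19/2) = -4 + 0 = -4)
v*w = -4*22433/55 = -89732/55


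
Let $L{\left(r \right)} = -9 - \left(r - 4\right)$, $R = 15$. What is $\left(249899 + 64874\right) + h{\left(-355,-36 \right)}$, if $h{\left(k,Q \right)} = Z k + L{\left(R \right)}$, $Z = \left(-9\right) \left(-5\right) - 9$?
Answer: $301973$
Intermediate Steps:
$Z = 36$ ($Z = 45 - 9 = 36$)
$L{\left(r \right)} = -5 - r$ ($L{\left(r \right)} = -9 - \left(-4 + r\right) = -5 - r$)
$h{\left(k,Q \right)} = -20 + 36 k$ ($h{\left(k,Q \right)} = 36 k - 20 = -20 + 36 k$)
$\left(249899 + 64874\right) + h{\left(-355,-36 \right)} = \left(249899 + 64874\right) + \left(-20 + 36 \left(-355\right)\right) = 314773 - 12800 = 301973$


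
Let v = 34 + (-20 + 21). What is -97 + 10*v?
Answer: 253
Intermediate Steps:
v = 35 (v = 34 + 1 = 35)
-97 + 10*v = -97 + 10*35 = -97 + 350 = 253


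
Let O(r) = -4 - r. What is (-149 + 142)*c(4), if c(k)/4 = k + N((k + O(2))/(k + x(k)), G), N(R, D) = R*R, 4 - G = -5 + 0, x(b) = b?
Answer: -455/4 ≈ -113.75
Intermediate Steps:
G = 9 (G = 4 - (-5 + 0) = 4 - 1*(-5) = 4 + 5 = 9)
N(R, D) = R²
c(k) = 4*k + (-6 + k)²/k² (c(k) = 4*(k + ((k + (-4 - 1*2))/(k + k))²) = 4*(k + ((k + (-4 - 2))/((2*k)))²) = 4*(k + ((k - 6)*(1/(2*k)))²) = 4*(k + ((-6 + k)*(1/(2*k)))²) = 4*(k + ((-6 + k)/(2*k))²) = 4*(k + (-6 + k)²/(4*k²)) = 4*k + (-6 + k)²/k²)
(-149 + 142)*c(4) = (-149 + 142)*(4*4 + (-6 + 4)²/4²) = -7*(16 + (1/16)*(-2)²) = -7*(16 + (1/16)*4) = -7*(16 + ¼) = -7*65/4 = -455/4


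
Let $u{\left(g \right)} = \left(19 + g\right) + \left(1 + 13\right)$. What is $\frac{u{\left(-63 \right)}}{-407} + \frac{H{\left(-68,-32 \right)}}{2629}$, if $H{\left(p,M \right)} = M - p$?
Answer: $\frac{8502}{97273} \approx 0.087404$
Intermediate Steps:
$u{\left(g \right)} = 33 + g$ ($u{\left(g \right)} = \left(19 + g\right) + 14 = 33 + g$)
$\frac{u{\left(-63 \right)}}{-407} + \frac{H{\left(-68,-32 \right)}}{2629} = \frac{33 - 63}{-407} + \frac{-32 - -68}{2629} = \left(-30\right) \left(- \frac{1}{407}\right) + \left(-32 + 68\right) \frac{1}{2629} = \frac{30}{407} + 36 \cdot \frac{1}{2629} = \frac{30}{407} + \frac{36}{2629} = \frac{8502}{97273}$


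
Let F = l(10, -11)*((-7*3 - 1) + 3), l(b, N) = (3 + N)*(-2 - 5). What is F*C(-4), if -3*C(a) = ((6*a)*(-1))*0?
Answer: 0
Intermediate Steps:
l(b, N) = -21 - 7*N (l(b, N) = (3 + N)*(-7) = -21 - 7*N)
F = -1064 (F = (-21 - 7*(-11))*((-7*3 - 1) + 3) = (-21 + 77)*((-21 - 1) + 3) = 56*(-22 + 3) = 56*(-19) = -1064)
C(a) = 0 (C(a) = -(6*a)*(-1)*0/3 = -(-6*a)*0/3 = -⅓*0 = 0)
F*C(-4) = -1064*0 = 0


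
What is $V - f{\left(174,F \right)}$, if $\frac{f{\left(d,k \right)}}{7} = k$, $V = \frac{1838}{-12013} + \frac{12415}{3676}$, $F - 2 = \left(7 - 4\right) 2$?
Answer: $- \frac{2330563221}{44159788} \approx -52.776$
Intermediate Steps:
$F = 8$ ($F = 2 + \left(7 - 4\right) 2 = 2 + 3 \cdot 2 = 2 + 6 = 8$)
$V = \frac{142384907}{44159788}$ ($V = 1838 \left(- \frac{1}{12013}\right) + 12415 \cdot \frac{1}{3676} = - \frac{1838}{12013} + \frac{12415}{3676} = \frac{142384907}{44159788} \approx 3.2243$)
$f{\left(d,k \right)} = 7 k$
$V - f{\left(174,F \right)} = \frac{142384907}{44159788} - 7 \cdot 8 = \frac{142384907}{44159788} - 56 = - \frac{2330563221}{44159788}$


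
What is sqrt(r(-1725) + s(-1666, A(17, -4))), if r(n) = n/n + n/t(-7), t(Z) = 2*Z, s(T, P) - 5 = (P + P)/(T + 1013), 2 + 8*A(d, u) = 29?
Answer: 9*sqrt(133313215)/9142 ≈ 11.367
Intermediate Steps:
A(d, u) = 27/8 (A(d, u) = -1/4 + (1/8)*29 = -1/4 + 29/8 = 27/8)
s(T, P) = 5 + 2*P/(1013 + T) (s(T, P) = 5 + (P + P)/(T + 1013) = 5 + (2*P)/(1013 + T) = 5 + 2*P/(1013 + T))
r(n) = 1 - n/14 (r(n) = n/n + n/((2*(-7))) = 1 + n/(-14) = 1 + n*(-1/14) = 1 - n/14)
sqrt(r(-1725) + s(-1666, A(17, -4))) = sqrt((1 - 1/14*(-1725)) + (5065 + 2*(27/8) + 5*(-1666))/(1013 - 1666)) = sqrt((1 + 1725/14) + (5065 + 27/4 - 8330)/(-653)) = sqrt(1739/14 - 1/653*(-13033/4)) = sqrt(1739/14 + 13033/2612) = sqrt(2362365/18284) = 9*sqrt(133313215)/9142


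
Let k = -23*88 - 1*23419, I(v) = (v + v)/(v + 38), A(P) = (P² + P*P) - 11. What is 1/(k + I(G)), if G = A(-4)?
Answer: -59/1501095 ≈ -3.9305e-5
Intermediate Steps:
A(P) = -11 + 2*P² (A(P) = (P² + P²) - 11 = 2*P² - 11 = -11 + 2*P²)
G = 21 (G = -11 + 2*(-4)² = -11 + 2*16 = -11 + 32 = 21)
I(v) = 2*v/(38 + v) (I(v) = (2*v)/(38 + v) = 2*v/(38 + v))
k = -25443 (k = -2024 - 23419 = -25443)
1/(k + I(G)) = 1/(-25443 + 2*21/(38 + 21)) = 1/(-25443 + 2*21/59) = 1/(-25443 + 2*21*(1/59)) = 1/(-25443 + 42/59) = 1/(-1501095/59) = -59/1501095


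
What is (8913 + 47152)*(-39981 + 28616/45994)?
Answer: -51547772812685/22997 ≈ -2.2415e+9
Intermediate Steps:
(8913 + 47152)*(-39981 + 28616/45994) = 56065*(-39981 + 28616*(1/45994)) = 56065*(-39981 + 14308/22997) = 56065*(-919428749/22997) = -51547772812685/22997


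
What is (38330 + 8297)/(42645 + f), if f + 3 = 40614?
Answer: 46627/83256 ≈ 0.56004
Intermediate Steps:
f = 40611 (f = -3 + 40614 = 40611)
(38330 + 8297)/(42645 + f) = (38330 + 8297)/(42645 + 40611) = 46627/83256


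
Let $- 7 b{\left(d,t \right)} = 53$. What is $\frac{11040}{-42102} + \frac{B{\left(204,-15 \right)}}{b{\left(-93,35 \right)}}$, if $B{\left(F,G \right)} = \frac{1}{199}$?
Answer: $- \frac{19455599}{74008299} \approx -0.26288$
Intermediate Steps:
$b{\left(d,t \right)} = - \frac{53}{7}$ ($b{\left(d,t \right)} = \left(- \frac{1}{7}\right) 53 = - \frac{53}{7}$)
$B{\left(F,G \right)} = \frac{1}{199}$
$\frac{11040}{-42102} + \frac{B{\left(204,-15 \right)}}{b{\left(-93,35 \right)}} = \frac{11040}{-42102} + \frac{1}{199 \left(- \frac{53}{7}\right)} = 11040 \left(- \frac{1}{42102}\right) + \frac{1}{199} \left(- \frac{7}{53}\right) = - \frac{1840}{7017} - \frac{7}{10547} = - \frac{19455599}{74008299}$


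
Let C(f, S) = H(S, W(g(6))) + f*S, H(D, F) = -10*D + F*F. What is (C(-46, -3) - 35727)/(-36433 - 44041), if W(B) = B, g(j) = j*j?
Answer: 34263/80474 ≈ 0.42577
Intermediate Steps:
g(j) = j²
H(D, F) = F² - 10*D (H(D, F) = -10*D + F² = F² - 10*D)
C(f, S) = 1296 - 10*S + S*f (C(f, S) = ((6²)² - 10*S) + f*S = (36² - 10*S) + S*f = (1296 - 10*S) + S*f = 1296 - 10*S + S*f)
(C(-46, -3) - 35727)/(-36433 - 44041) = ((1296 - 10*(-3) - 3*(-46)) - 35727)/(-36433 - 44041) = ((1296 + 30 + 138) - 35727)/(-80474) = (1464 - 35727)*(-1/80474) = -34263*(-1/80474) = 34263/80474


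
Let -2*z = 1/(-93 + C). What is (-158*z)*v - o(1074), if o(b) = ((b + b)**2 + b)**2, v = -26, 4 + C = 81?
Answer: -170384175522845/8 ≈ -2.1298e+13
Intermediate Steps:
C = 77 (C = -4 + 81 = 77)
z = 1/32 (z = -1/(2*(-93 + 77)) = -1/2/(-16) = -1/2*(-1/16) = 1/32 ≈ 0.031250)
o(b) = (b + 4*b**2)**2 (o(b) = ((2*b)**2 + b)**2 = (4*b**2 + b)**2 = (b + 4*b**2)**2)
(-158*z)*v - o(1074) = -158*1/32*(-26) - 1074**2*(1 + 4*1074)**2 = -79/16*(-26) - 1153476*(1 + 4296)**2 = 1027/8 - 1153476*4297**2 = 1027/8 - 1153476*18464209 = 1027/8 - 1*21298021940484 = 1027/8 - 21298021940484 = -170384175522845/8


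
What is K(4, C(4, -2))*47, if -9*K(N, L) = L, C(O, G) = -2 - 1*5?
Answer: 329/9 ≈ 36.556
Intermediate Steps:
C(O, G) = -7 (C(O, G) = -2 - 5 = -7)
K(N, L) = -L/9
K(4, C(4, -2))*47 = -1/9*(-7)*47 = (7/9)*47 = 329/9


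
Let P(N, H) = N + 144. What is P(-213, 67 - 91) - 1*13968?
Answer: -14037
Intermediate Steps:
P(N, H) = 144 + N
P(-213, 67 - 91) - 1*13968 = (144 - 213) - 1*13968 = -69 - 13968 = -14037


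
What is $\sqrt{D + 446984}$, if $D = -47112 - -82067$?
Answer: $\sqrt{481939} \approx 694.22$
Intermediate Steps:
$D = 34955$ ($D = -47112 + 82067 = 34955$)
$\sqrt{D + 446984} = \sqrt{34955 + 446984} = \sqrt{481939}$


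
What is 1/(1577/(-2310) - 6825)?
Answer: -2310/15767327 ≈ -0.00014651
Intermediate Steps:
1/(1577/(-2310) - 6825) = 1/(1577*(-1/2310) - 6825) = 1/(-1577/2310 - 6825) = 1/(-15767327/2310) = -2310/15767327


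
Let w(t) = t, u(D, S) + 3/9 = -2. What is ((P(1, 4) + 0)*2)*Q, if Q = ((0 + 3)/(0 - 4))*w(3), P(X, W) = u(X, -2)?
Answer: 21/2 ≈ 10.500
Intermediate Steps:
u(D, S) = -7/3 (u(D, S) = -⅓ - 2 = -7/3)
P(X, W) = -7/3
Q = -9/4 (Q = ((0 + 3)/(0 - 4))*3 = (3/(-4))*3 = (3*(-¼))*3 = -¾*3 = -9/4 ≈ -2.2500)
((P(1, 4) + 0)*2)*Q = ((-7/3 + 0)*2)*(-9/4) = -7/3*2*(-9/4) = -14/3*(-9/4) = 21/2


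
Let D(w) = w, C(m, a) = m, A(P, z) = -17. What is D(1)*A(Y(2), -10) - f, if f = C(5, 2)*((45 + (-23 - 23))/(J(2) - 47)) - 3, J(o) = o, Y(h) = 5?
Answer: -127/9 ≈ -14.111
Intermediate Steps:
f = -26/9 (f = 5*((45 + (-23 - 23))/(2 - 47)) - 3 = 5*((45 - 46)/(-45)) - 3 = 5*(-1*(-1/45)) - 3 = 5*(1/45) - 3 = ⅑ - 3 = -26/9 ≈ -2.8889)
D(1)*A(Y(2), -10) - f = 1*(-17) - 1*(-26/9) = -17 + 26/9 = -127/9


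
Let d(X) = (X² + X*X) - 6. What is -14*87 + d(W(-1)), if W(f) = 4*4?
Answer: -712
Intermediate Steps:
W(f) = 16
d(X) = -6 + 2*X² (d(X) = (X² + X²) - 6 = 2*X² - 6 = -6 + 2*X²)
-14*87 + d(W(-1)) = -14*87 + (-6 + 2*16²) = -1218 + (-6 + 2*256) = -1218 + (-6 + 512) = -1218 + 506 = -712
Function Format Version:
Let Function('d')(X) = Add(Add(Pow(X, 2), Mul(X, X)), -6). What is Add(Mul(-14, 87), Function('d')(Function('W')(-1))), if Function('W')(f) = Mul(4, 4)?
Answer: -712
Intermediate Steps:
Function('W')(f) = 16
Function('d')(X) = Add(-6, Mul(2, Pow(X, 2))) (Function('d')(X) = Add(Add(Pow(X, 2), Pow(X, 2)), -6) = Add(Mul(2, Pow(X, 2)), -6) = Add(-6, Mul(2, Pow(X, 2))))
Add(Mul(-14, 87), Function('d')(Function('W')(-1))) = Add(Mul(-14, 87), Add(-6, Mul(2, Pow(16, 2)))) = Add(-1218, Add(-6, Mul(2, 256))) = Add(-1218, Add(-6, 512)) = Add(-1218, 506) = -712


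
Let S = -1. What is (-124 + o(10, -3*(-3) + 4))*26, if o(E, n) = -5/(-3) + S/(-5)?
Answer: -47632/15 ≈ -3175.5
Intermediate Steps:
o(E, n) = 28/15 (o(E, n) = -5/(-3) - 1/(-5) = -5*(-1/3) - 1*(-1/5) = 5/3 + 1/5 = 28/15)
(-124 + o(10, -3*(-3) + 4))*26 = (-124 + 28/15)*26 = -1832/15*26 = -47632/15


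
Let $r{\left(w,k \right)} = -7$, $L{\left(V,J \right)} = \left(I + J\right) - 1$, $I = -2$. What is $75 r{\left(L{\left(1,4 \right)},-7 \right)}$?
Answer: $-525$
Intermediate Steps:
$L{\left(V,J \right)} = -3 + J$ ($L{\left(V,J \right)} = \left(-2 + J\right) - 1 = -3 + J$)
$75 r{\left(L{\left(1,4 \right)},-7 \right)} = 75 \left(-7\right) = -525$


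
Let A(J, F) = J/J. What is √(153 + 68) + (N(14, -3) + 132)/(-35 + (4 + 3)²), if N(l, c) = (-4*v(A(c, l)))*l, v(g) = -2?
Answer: 122/7 + √221 ≈ 32.295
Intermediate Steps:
A(J, F) = 1
N(l, c) = 8*l (N(l, c) = (-4*(-2))*l = 8*l)
√(153 + 68) + (N(14, -3) + 132)/(-35 + (4 + 3)²) = √(153 + 68) + (8*14 + 132)/(-35 + (4 + 3)²) = √221 + (112 + 132)/(-35 + 7²) = √221 + 244/(-35 + 49) = √221 + 244/14 = √221 + 244*(1/14) = √221 + 122/7 = 122/7 + √221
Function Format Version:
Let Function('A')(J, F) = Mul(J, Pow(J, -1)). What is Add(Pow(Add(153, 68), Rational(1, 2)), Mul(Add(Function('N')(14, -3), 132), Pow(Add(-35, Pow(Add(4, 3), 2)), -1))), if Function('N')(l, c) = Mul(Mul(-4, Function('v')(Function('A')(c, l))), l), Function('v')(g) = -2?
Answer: Add(Rational(122, 7), Pow(221, Rational(1, 2))) ≈ 32.295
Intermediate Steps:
Function('A')(J, F) = 1
Function('N')(l, c) = Mul(8, l) (Function('N')(l, c) = Mul(Mul(-4, -2), l) = Mul(8, l))
Add(Pow(Add(153, 68), Rational(1, 2)), Mul(Add(Function('N')(14, -3), 132), Pow(Add(-35, Pow(Add(4, 3), 2)), -1))) = Add(Pow(Add(153, 68), Rational(1, 2)), Mul(Add(Mul(8, 14), 132), Pow(Add(-35, Pow(Add(4, 3), 2)), -1))) = Add(Pow(221, Rational(1, 2)), Mul(Add(112, 132), Pow(Add(-35, Pow(7, 2)), -1))) = Add(Pow(221, Rational(1, 2)), Mul(244, Pow(Add(-35, 49), -1))) = Add(Pow(221, Rational(1, 2)), Mul(244, Pow(14, -1))) = Add(Pow(221, Rational(1, 2)), Mul(244, Rational(1, 14))) = Add(Pow(221, Rational(1, 2)), Rational(122, 7)) = Add(Rational(122, 7), Pow(221, Rational(1, 2)))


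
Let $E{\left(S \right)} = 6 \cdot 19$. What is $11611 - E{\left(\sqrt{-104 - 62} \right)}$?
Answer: $11497$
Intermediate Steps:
$E{\left(S \right)} = 114$
$11611 - E{\left(\sqrt{-104 - 62} \right)} = 11611 - 114 = 11497$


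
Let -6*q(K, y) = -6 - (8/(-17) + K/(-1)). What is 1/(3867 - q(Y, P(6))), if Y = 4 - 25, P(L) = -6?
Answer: 102/393983 ≈ 0.00025889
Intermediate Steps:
Y = -21
q(K, y) = 47/51 - K/6 (q(K, y) = -(-6 - (8/(-17) + K/(-1)))/6 = -(-6 - (8*(-1/17) + K*(-1)))/6 = -(-6 - (-8/17 - K))/6 = -(-6 + (8/17 + K))/6 = -(-94/17 + K)/6 = 47/51 - K/6)
1/(3867 - q(Y, P(6))) = 1/(3867 - (47/51 - ⅙*(-21))) = 1/(3867 - (47/51 + 7/2)) = 1/(3867 - 1*451/102) = 1/(3867 - 451/102) = 1/(393983/102) = 102/393983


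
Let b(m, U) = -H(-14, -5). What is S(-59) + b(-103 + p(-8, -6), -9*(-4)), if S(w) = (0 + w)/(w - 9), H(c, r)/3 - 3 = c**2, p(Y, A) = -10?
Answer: -40537/68 ≈ -596.13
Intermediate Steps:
H(c, r) = 9 + 3*c**2
b(m, U) = -597 (b(m, U) = -(9 + 3*(-14)**2) = -(9 + 3*196) = -(9 + 588) = -1*597 = -597)
S(w) = w/(-9 + w)
S(-59) + b(-103 + p(-8, -6), -9*(-4)) = -59/(-9 - 59) - 597 = -59/(-68) - 597 = -59*(-1/68) - 597 = 59/68 - 597 = -40537/68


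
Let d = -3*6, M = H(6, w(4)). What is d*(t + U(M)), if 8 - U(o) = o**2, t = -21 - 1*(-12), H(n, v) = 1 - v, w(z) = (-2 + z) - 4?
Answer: 180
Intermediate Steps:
w(z) = -6 + z
M = 3 (M = 1 - (-6 + 4) = 1 - 1*(-2) = 1 + 2 = 3)
t = -9 (t = -21 + 12 = -9)
d = -18
U(o) = 8 - o**2
d*(t + U(M)) = -18*(-9 + (8 - 1*3**2)) = -18*(-9 + (8 - 1*9)) = -18*(-9 + (8 - 9)) = -18*(-9 - 1) = -18*(-10) = 180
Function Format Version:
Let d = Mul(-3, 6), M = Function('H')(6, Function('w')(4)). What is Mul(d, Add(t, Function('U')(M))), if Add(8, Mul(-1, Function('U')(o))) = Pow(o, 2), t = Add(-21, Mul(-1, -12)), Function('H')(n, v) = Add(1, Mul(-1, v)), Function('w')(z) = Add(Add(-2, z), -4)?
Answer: 180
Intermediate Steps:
Function('w')(z) = Add(-6, z)
M = 3 (M = Add(1, Mul(-1, Add(-6, 4))) = Add(1, Mul(-1, -2)) = Add(1, 2) = 3)
t = -9 (t = Add(-21, 12) = -9)
d = -18
Function('U')(o) = Add(8, Mul(-1, Pow(o, 2)))
Mul(d, Add(t, Function('U')(M))) = Mul(-18, Add(-9, Add(8, Mul(-1, Pow(3, 2))))) = Mul(-18, Add(-9, Add(8, Mul(-1, 9)))) = Mul(-18, Add(-9, Add(8, -9))) = Mul(-18, Add(-9, -1)) = Mul(-18, -10) = 180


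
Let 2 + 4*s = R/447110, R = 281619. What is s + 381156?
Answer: 681674024039/1788440 ≈ 3.8116e+5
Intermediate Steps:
s = -612601/1788440 (s = -½ + (281619/447110)/4 = -½ + (281619*(1/447110))/4 = -½ + (¼)*(281619/447110) = -½ + 281619/1788440 = -612601/1788440 ≈ -0.34253)
s + 381156 = -612601/1788440 + 381156 = 681674024039/1788440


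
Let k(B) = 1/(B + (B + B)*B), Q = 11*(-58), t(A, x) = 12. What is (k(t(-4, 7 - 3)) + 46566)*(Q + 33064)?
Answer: 226492383613/150 ≈ 1.5099e+9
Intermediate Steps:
Q = -638
k(B) = 1/(B + 2*B²) (k(B) = 1/(B + (2*B)*B) = 1/(B + 2*B²))
(k(t(-4, 7 - 3)) + 46566)*(Q + 33064) = (1/(12*(1 + 2*12)) + 46566)*(-638 + 33064) = (1/(12*(1 + 24)) + 46566)*32426 = ((1/12)/25 + 46566)*32426 = ((1/12)*(1/25) + 46566)*32426 = (1/300 + 46566)*32426 = (13969801/300)*32426 = 226492383613/150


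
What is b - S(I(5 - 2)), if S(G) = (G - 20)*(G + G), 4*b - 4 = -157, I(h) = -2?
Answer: -505/4 ≈ -126.25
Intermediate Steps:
b = -153/4 (b = 1 + (¼)*(-157) = 1 - 157/4 = -153/4 ≈ -38.250)
S(G) = 2*G*(-20 + G) (S(G) = (-20 + G)*(2*G) = 2*G*(-20 + G))
b - S(I(5 - 2)) = -153/4 - 2*(-2)*(-20 - 2) = -153/4 - 2*(-2)*(-22) = -153/4 - 1*88 = -153/4 - 88 = -505/4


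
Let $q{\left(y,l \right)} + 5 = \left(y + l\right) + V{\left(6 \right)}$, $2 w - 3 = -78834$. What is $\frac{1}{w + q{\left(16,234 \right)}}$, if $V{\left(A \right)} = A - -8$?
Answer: $- \frac{2}{78313} \approx -2.5539 \cdot 10^{-5}$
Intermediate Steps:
$V{\left(A \right)} = 8 + A$ ($V{\left(A \right)} = A + 8 = 8 + A$)
$w = - \frac{78831}{2}$ ($w = \frac{3}{2} + \frac{1}{2} \left(-78834\right) = \frac{3}{2} - 39417 = - \frac{78831}{2} \approx -39416.0$)
$q{\left(y,l \right)} = 9 + l + y$ ($q{\left(y,l \right)} = -5 + \left(\left(y + l\right) + \left(8 + 6\right)\right) = -5 + \left(\left(l + y\right) + 14\right) = -5 + \left(14 + l + y\right) = 9 + l + y$)
$\frac{1}{w + q{\left(16,234 \right)}} = \frac{1}{- \frac{78831}{2} + \left(9 + 234 + 16\right)} = \frac{1}{- \frac{78831}{2} + 259} = \frac{1}{- \frac{78313}{2}} = - \frac{2}{78313}$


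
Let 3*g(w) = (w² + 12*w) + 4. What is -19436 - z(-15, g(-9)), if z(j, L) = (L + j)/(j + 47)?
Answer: -466447/24 ≈ -19435.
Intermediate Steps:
g(w) = 4/3 + 4*w + w²/3 (g(w) = ((w² + 12*w) + 4)/3 = (4 + w² + 12*w)/3 = 4/3 + 4*w + w²/3)
z(j, L) = (L + j)/(47 + j)
-19436 - z(-15, g(-9)) = -19436 - ((4/3 + 4*(-9) + (⅓)*(-9)²) - 15)/(47 - 15) = -19436 - ((4/3 - 36 + (⅓)*81) - 15)/32 = -19436 - ((4/3 - 36 + 27) - 15)/32 = -19436 - (-23/3 - 15)/32 = -19436 - (-68)/(32*3) = -19436 - 1*(-17/24) = -19436 + 17/24 = -466447/24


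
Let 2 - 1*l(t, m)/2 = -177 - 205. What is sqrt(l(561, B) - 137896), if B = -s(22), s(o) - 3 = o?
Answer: 2*I*sqrt(34282) ≈ 370.31*I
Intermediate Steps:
s(o) = 3 + o
B = -25 (B = -(3 + 22) = -1*25 = -25)
l(t, m) = 768 (l(t, m) = 4 - 2*(-177 - 205) = 4 - 2*(-382) = 4 + 764 = 768)
sqrt(l(561, B) - 137896) = sqrt(768 - 137896) = sqrt(-137128) = 2*I*sqrt(34282)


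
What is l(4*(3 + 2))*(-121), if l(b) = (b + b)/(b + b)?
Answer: -121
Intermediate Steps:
l(b) = 1 (l(b) = (2*b)/((2*b)) = (2*b)*(1/(2*b)) = 1)
l(4*(3 + 2))*(-121) = 1*(-121) = -121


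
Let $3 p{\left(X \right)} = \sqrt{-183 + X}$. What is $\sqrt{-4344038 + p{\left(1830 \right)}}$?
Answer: $\sqrt{-4344038 + \sqrt{183}} \approx 2084.2 i$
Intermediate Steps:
$p{\left(X \right)} = \frac{\sqrt{-183 + X}}{3}$
$\sqrt{-4344038 + p{\left(1830 \right)}} = \sqrt{-4344038 + \frac{\sqrt{-183 + 1830}}{3}} = \sqrt{-4344038 + \frac{\sqrt{1647}}{3}} = \sqrt{-4344038 + \frac{3 \sqrt{183}}{3}} = \sqrt{-4344038 + \sqrt{183}}$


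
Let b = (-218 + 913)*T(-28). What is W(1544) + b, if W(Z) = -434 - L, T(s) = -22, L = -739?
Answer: -14985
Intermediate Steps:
W(Z) = 305 (W(Z) = -434 - 1*(-739) = -434 + 739 = 305)
b = -15290 (b = (-218 + 913)*(-22) = 695*(-22) = -15290)
W(1544) + b = 305 - 15290 = -14985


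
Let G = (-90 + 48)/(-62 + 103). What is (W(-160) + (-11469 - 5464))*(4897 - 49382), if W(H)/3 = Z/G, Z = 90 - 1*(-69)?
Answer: 1547957255/2 ≈ 7.7398e+8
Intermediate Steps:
Z = 159 (Z = 90 + 69 = 159)
G = -42/41 ≈ -1.0244
W(H) = -6519/14 (W(H) = 3*(159/(-42/41)) = 3*(159*(-41/42)) = 3*(-2173/14) = -6519/14)
(W(-160) + (-11469 - 5464))*(4897 - 49382) = (-6519/14 + (-11469 - 5464))*(4897 - 49382) = (-6519/14 - 16933)*(-44485) = -243581/14*(-44485) = 1547957255/2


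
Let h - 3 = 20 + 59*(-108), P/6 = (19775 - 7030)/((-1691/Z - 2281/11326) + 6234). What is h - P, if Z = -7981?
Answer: -3584635424501761/563509700209 ≈ -6361.3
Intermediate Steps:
P = 6912337874820/563509700209 (P = 6*((19775 - 7030)/((-1691/(-7981) - 2281/11326) + 6234)) = 6*(12745/((-1691*(-1/7981) - 2281*1/11326) + 6234)) = 6*(12745/((1691/7981 - 2281/11326) + 6234)) = 6*(12745/(947605/90392806 + 6234)) = 6*(12745/(563509700209/90392806)) = 6*(12745*(90392806/563509700209)) = 6*(1152056312470/563509700209) = 6912337874820/563509700209 ≈ 12.267)
h = -6349 (h = 3 + (20 + 59*(-108)) = 3 + (20 - 6372) = 3 - 6352 = -6349)
h - P = -6349 - 1*6912337874820/563509700209 = -6349 - 6912337874820/563509700209 = -3584635424501761/563509700209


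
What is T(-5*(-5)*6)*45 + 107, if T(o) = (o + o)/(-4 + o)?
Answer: 14561/73 ≈ 199.47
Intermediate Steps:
T(o) = 2*o/(-4 + o) (T(o) = (2*o)/(-4 + o) = 2*o/(-4 + o))
T(-5*(-5)*6)*45 + 107 = (2*(-5*(-5)*6)/(-4 - 5*(-5)*6))*45 + 107 = (2*(25*6)/(-4 + 25*6))*45 + 107 = (2*150/(-4 + 150))*45 + 107 = (2*150/146)*45 + 107 = (2*150*(1/146))*45 + 107 = (150/73)*45 + 107 = 6750/73 + 107 = 14561/73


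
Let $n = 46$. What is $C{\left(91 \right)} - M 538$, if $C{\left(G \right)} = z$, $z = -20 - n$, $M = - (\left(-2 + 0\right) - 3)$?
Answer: $-2756$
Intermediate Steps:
$M = 5$ ($M = - (-2 - 3) = \left(-1\right) \left(-5\right) = 5$)
$z = -66$ ($z = -20 - 46 = -66$)
$C{\left(G \right)} = -66$
$C{\left(91 \right)} - M 538 = -66 - 5 \cdot 538 = -66 - 2690 = -2756$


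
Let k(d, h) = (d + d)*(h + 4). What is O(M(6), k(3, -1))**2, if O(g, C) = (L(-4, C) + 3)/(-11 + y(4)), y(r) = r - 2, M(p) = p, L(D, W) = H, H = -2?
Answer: 1/81 ≈ 0.012346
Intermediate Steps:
L(D, W) = -2
k(d, h) = 2*d*(4 + h) (k(d, h) = (2*d)*(4 + h) = 2*d*(4 + h))
y(r) = -2 + r
O(g, C) = -1/9 (O(g, C) = (-2 + 3)/(-11 + (-2 + 4)) = 1/(-11 + 2) = 1/(-9) = 1*(-1/9) = -1/9)
O(M(6), k(3, -1))**2 = (-1/9)**2 = 1/81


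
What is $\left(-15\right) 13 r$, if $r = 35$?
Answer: $-6825$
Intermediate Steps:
$\left(-15\right) 13 r = \left(-15\right) 13 \cdot 35 = \left(-195\right) 35 = -6825$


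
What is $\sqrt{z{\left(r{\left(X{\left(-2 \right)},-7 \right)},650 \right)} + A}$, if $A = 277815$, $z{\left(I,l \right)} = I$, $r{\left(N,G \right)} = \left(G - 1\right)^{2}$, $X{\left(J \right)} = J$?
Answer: $7 \sqrt{5671} \approx 527.14$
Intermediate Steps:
$r{\left(N,G \right)} = \left(-1 + G\right)^{2}$
$\sqrt{z{\left(r{\left(X{\left(-2 \right)},-7 \right)},650 \right)} + A} = \sqrt{\left(-1 - 7\right)^{2} + 277815} = \sqrt{\left(-8\right)^{2} + 277815} = \sqrt{64 + 277815} = \sqrt{277879} = 7 \sqrt{5671}$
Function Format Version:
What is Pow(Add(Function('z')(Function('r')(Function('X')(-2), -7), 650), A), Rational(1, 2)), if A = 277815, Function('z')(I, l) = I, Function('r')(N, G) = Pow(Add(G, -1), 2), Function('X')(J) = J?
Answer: Mul(7, Pow(5671, Rational(1, 2))) ≈ 527.14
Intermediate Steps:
Function('r')(N, G) = Pow(Add(-1, G), 2)
Pow(Add(Function('z')(Function('r')(Function('X')(-2), -7), 650), A), Rational(1, 2)) = Pow(Add(Pow(Add(-1, -7), 2), 277815), Rational(1, 2)) = Pow(Add(Pow(-8, 2), 277815), Rational(1, 2)) = Pow(Add(64, 277815), Rational(1, 2)) = Pow(277879, Rational(1, 2)) = Mul(7, Pow(5671, Rational(1, 2)))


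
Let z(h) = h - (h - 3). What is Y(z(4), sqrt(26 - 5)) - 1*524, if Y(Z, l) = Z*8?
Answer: -500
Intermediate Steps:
z(h) = 3 (z(h) = h - (-3 + h) = h + (3 - h) = 3)
Y(Z, l) = 8*Z
Y(z(4), sqrt(26 - 5)) - 1*524 = 8*3 - 1*524 = 24 - 524 = -500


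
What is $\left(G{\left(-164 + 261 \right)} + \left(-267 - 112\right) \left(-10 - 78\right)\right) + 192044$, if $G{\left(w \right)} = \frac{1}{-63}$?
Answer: $\frac{14199947}{63} \approx 2.254 \cdot 10^{5}$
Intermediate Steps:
$G{\left(w \right)} = - \frac{1}{63}$
$\left(G{\left(-164 + 261 \right)} + \left(-267 - 112\right) \left(-10 - 78\right)\right) + 192044 = \left(- \frac{1}{63} + \left(-267 - 112\right) \left(-10 - 78\right)\right) + 192044 = \left(- \frac{1}{63} - -33352\right) + 192044 = \left(- \frac{1}{63} + 33352\right) + 192044 = \frac{2101175}{63} + 192044 = \frac{14199947}{63}$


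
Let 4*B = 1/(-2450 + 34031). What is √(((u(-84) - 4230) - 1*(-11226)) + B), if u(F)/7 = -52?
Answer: √24295642301/1914 ≈ 81.437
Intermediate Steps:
B = 1/126324 (B = 1/(4*(-2450 + 34031)) = (¼)/31581 = (¼)*(1/31581) = 1/126324 ≈ 7.9162e-6)
u(F) = -364 (u(F) = 7*(-52) = -364)
√(((u(-84) - 4230) - 1*(-11226)) + B) = √(((-364 - 4230) - 1*(-11226)) + 1/126324) = √((-4594 + 11226) + 1/126324) = √(6632 + 1/126324) = √(837780769/126324) = √24295642301/1914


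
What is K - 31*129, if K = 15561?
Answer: 11562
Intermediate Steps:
K - 31*129 = 15561 - 31*129 = 15561 - 1*3999 = 15561 - 3999 = 11562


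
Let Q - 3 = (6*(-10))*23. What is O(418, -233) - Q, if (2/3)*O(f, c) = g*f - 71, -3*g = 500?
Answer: -206459/2 ≈ -1.0323e+5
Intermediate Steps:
g = -500/3 (g = -⅓*500 = -500/3 ≈ -166.67)
O(f, c) = -213/2 - 250*f (O(f, c) = 3*(-500*f/3 - 71)/2 = 3*(-71 - 500*f/3)/2 = -213/2 - 250*f)
Q = -1377 (Q = 3 + (6*(-10))*23 = 3 - 60*23 = 3 - 1380 = -1377)
O(418, -233) - Q = (-213/2 - 250*418) - 1*(-1377) = (-213/2 - 104500) + 1377 = -209213/2 + 1377 = -206459/2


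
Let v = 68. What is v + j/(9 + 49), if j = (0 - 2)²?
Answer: 1974/29 ≈ 68.069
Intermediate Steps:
j = 4 (j = (-2)² = 4)
v + j/(9 + 49) = 68 + 4/(9 + 49) = 68 + 4/58 = 68 + (1/58)*4 = 68 + 2/29 = 1974/29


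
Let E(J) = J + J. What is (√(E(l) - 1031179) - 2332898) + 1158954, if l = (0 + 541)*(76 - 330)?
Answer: -1173944 + I*√1306007 ≈ -1.1739e+6 + 1142.8*I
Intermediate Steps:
l = -137414 (l = 541*(-254) = -137414)
E(J) = 2*J
(√(E(l) - 1031179) - 2332898) + 1158954 = (√(2*(-137414) - 1031179) - 2332898) + 1158954 = (√(-274828 - 1031179) - 2332898) + 1158954 = (√(-1306007) - 2332898) + 1158954 = (I*√1306007 - 2332898) + 1158954 = (-2332898 + I*√1306007) + 1158954 = -1173944 + I*√1306007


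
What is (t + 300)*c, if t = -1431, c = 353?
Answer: -399243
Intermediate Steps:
(t + 300)*c = (-1431 + 300)*353 = -1131*353 = -399243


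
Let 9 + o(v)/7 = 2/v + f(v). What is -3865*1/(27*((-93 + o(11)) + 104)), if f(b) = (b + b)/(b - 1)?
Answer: 212575/52461 ≈ 4.0521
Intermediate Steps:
f(b) = 2*b/(-1 + b) (f(b) = (2*b)/(-1 + b) = 2*b/(-1 + b))
o(v) = -63 + 14/v + 14*v/(-1 + v) (o(v) = -63 + 7*(2/v + 2*v/(-1 + v)) = -63 + (14/v + 14*v/(-1 + v)) = -63 + 14/v + 14*v/(-1 + v))
-3865*1/(27*((-93 + o(11)) + 104)) = -3865*1/(27*((-93 + 7*(-2 - 7*11² + 11*11)/(11*(-1 + 11))) + 104)) = -3865*1/(27*((-93 + 7*(1/11)*(-2 - 7*121 + 121)/10) + 104)) = -3865*1/(27*((-93 + 7*(1/11)*(⅒)*(-2 - 847 + 121)) + 104)) = -3865*1/(27*((-93 + 7*(1/11)*(⅒)*(-728)) + 104)) = -3865*1/(27*((-93 - 2548/55) + 104)) = -3865*1/(27*(-7663/55 + 104)) = -3865/((-1943/55*27)) = -3865/(-52461/55) = -3865*(-55/52461) = 212575/52461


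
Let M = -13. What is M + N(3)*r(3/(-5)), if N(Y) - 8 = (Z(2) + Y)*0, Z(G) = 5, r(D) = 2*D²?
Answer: -181/25 ≈ -7.2400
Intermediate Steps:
N(Y) = 8 (N(Y) = 8 + (5 + Y)*0 = 8 + 0 = 8)
M + N(3)*r(3/(-5)) = -13 + 8*(2*(3/(-5))²) = -13 + 8*(2*(3*(-⅕))²) = -13 + 8*(2*(-⅗)²) = -13 + 8*(2*(9/25)) = -13 + 8*(18/25) = -13 + 144/25 = -181/25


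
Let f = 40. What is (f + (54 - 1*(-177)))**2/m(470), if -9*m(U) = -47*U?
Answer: 660969/22090 ≈ 29.922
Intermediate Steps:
m(U) = 47*U/9 (m(U) = -(-47)*U/9 = 47*U/9)
(f + (54 - 1*(-177)))**2/m(470) = (40 + (54 - 1*(-177)))**2/(((47/9)*470)) = (40 + (54 + 177))**2/(22090/9) = (40 + 231)**2*(9/22090) = 271**2*(9/22090) = 73441*(9/22090) = 660969/22090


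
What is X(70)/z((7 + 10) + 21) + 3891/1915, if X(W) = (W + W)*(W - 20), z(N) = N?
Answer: 6776429/36385 ≈ 186.24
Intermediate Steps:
X(W) = 2*W*(-20 + W) (X(W) = (2*W)*(-20 + W) = 2*W*(-20 + W))
X(70)/z((7 + 10) + 21) + 3891/1915 = (2*70*(-20 + 70))/((7 + 10) + 21) + 3891/1915 = (2*70*50)/(17 + 21) + 3891*(1/1915) = 7000/38 + 3891/1915 = 7000*(1/38) + 3891/1915 = 3500/19 + 3891/1915 = 6776429/36385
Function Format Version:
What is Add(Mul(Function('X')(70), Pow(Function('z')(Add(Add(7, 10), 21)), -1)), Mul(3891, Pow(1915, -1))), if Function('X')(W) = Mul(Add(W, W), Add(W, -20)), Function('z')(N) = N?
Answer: Rational(6776429, 36385) ≈ 186.24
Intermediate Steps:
Function('X')(W) = Mul(2, W, Add(-20, W)) (Function('X')(W) = Mul(Mul(2, W), Add(-20, W)) = Mul(2, W, Add(-20, W)))
Add(Mul(Function('X')(70), Pow(Function('z')(Add(Add(7, 10), 21)), -1)), Mul(3891, Pow(1915, -1))) = Add(Mul(Mul(2, 70, Add(-20, 70)), Pow(Add(Add(7, 10), 21), -1)), Mul(3891, Pow(1915, -1))) = Add(Mul(Mul(2, 70, 50), Pow(Add(17, 21), -1)), Mul(3891, Rational(1, 1915))) = Add(Mul(7000, Pow(38, -1)), Rational(3891, 1915)) = Add(Mul(7000, Rational(1, 38)), Rational(3891, 1915)) = Add(Rational(3500, 19), Rational(3891, 1915)) = Rational(6776429, 36385)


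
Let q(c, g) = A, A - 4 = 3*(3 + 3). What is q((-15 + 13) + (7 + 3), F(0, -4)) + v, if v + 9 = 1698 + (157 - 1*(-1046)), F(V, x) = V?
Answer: 2914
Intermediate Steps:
A = 22 (A = 4 + 3*(3 + 3) = 4 + 3*6 = 4 + 18 = 22)
q(c, g) = 22
v = 2892 (v = -9 + (1698 + (157 - 1*(-1046))) = -9 + (1698 + (157 + 1046)) = -9 + (1698 + 1203) = -9 + 2901 = 2892)
q((-15 + 13) + (7 + 3), F(0, -4)) + v = 22 + 2892 = 2914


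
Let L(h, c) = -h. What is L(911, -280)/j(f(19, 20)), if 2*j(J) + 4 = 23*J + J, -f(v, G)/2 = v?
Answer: 911/458 ≈ 1.9891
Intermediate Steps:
f(v, G) = -2*v
j(J) = -2 + 12*J (j(J) = -2 + (23*J + J)/2 = -2 + (24*J)/2 = -2 + 12*J)
L(911, -280)/j(f(19, 20)) = (-1*911)/(-2 + 12*(-2*19)) = -911/(-2 + 12*(-38)) = -911/(-2 - 456) = -911/(-458) = -911*(-1/458) = 911/458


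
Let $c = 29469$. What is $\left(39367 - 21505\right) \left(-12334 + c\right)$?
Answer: $306065370$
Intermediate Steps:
$\left(39367 - 21505\right) \left(-12334 + c\right) = \left(39367 - 21505\right) \left(-12334 + 29469\right) = 17862 \cdot 17135 = 306065370$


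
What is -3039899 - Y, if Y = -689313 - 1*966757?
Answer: -1383829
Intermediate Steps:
Y = -1656070 (Y = -689313 - 966757 = -1656070)
-3039899 - Y = -3039899 - 1*(-1656070) = -3039899 + 1656070 = -1383829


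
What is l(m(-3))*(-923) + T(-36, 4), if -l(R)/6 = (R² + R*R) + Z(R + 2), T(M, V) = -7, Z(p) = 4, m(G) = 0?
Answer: 22145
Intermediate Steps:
l(R) = -24 - 12*R² (l(R) = -6*((R² + R*R) + 4) = -6*((R² + R²) + 4) = -6*(2*R² + 4) = -6*(4 + 2*R²) = -24 - 12*R²)
l(m(-3))*(-923) + T(-36, 4) = (-24 - 12*0²)*(-923) - 7 = (-24 - 12*0)*(-923) - 7 = (-24 + 0)*(-923) - 7 = -24*(-923) - 7 = 22152 - 7 = 22145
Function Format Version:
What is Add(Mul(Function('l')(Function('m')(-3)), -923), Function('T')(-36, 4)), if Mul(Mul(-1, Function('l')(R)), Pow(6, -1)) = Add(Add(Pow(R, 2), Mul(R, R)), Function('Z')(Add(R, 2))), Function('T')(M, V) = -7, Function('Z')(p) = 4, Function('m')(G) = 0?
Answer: 22145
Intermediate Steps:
Function('l')(R) = Add(-24, Mul(-12, Pow(R, 2))) (Function('l')(R) = Mul(-6, Add(Add(Pow(R, 2), Mul(R, R)), 4)) = Mul(-6, Add(Add(Pow(R, 2), Pow(R, 2)), 4)) = Mul(-6, Add(Mul(2, Pow(R, 2)), 4)) = Mul(-6, Add(4, Mul(2, Pow(R, 2)))) = Add(-24, Mul(-12, Pow(R, 2))))
Add(Mul(Function('l')(Function('m')(-3)), -923), Function('T')(-36, 4)) = Add(Mul(Add(-24, Mul(-12, Pow(0, 2))), -923), -7) = Add(Mul(Add(-24, Mul(-12, 0)), -923), -7) = Add(Mul(Add(-24, 0), -923), -7) = Add(Mul(-24, -923), -7) = Add(22152, -7) = 22145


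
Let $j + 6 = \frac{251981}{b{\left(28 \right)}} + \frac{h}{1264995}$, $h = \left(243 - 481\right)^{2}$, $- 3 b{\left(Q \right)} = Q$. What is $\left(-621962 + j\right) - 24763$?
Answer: $- \frac{23863384006913}{35419860} \approx -6.7373 \cdot 10^{5}$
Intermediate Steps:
$b{\left(Q \right)} = - \frac{Q}{3}$
$h = 56644$ ($h = \left(-238\right)^{2} = 56644$)
$j = - \frac{956475048413}{35419860}$ ($j = -6 + \left(\frac{251981}{\left(- \frac{1}{3}\right) 28} + \frac{56644}{1264995}\right) = -6 + \left(\frac{251981}{- \frac{28}{3}} + 56644 \cdot \frac{1}{1264995}\right) = -6 + \left(251981 \left(- \frac{3}{28}\right) + \frac{56644}{1264995}\right) = -6 + \left(- \frac{755943}{28} + \frac{56644}{1264995}\right) = -6 - \frac{956262529253}{35419860} = - \frac{956475048413}{35419860} \approx -27004.0$)
$\left(-621962 + j\right) - 24763 = \left(-621962 - \frac{956475048413}{35419860}\right) - 24763 = - \frac{22986282013733}{35419860} - 24763 = - \frac{23863384006913}{35419860}$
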